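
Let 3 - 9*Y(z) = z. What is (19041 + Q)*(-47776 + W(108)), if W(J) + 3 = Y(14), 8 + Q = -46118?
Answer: 11647145870/9 ≈ 1.2941e+9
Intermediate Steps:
Q = -46126 (Q = -8 - 46118 = -46126)
Y(z) = ⅓ - z/9
W(J) = -38/9 (W(J) = -3 + (⅓ - ⅑*14) = -3 + (⅓ - 14/9) = -3 - 11/9 = -38/9)
(19041 + Q)*(-47776 + W(108)) = (19041 - 46126)*(-47776 - 38/9) = -27085*(-430022/9) = 11647145870/9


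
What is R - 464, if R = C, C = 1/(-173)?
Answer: -80273/173 ≈ -464.01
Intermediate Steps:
C = -1/173 ≈ -0.0057803
R = -1/173 ≈ -0.0057803
R - 464 = -1/173 - 464 = -80273/173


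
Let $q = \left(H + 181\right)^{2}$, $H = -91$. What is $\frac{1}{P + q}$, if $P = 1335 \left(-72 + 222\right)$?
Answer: $\frac{1}{208350} \approx 4.7996 \cdot 10^{-6}$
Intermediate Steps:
$P = 200250$ ($P = 1335 \cdot 150 = 200250$)
$q = 8100$ ($q = \left(-91 + 181\right)^{2} = 90^{2} = 8100$)
$\frac{1}{P + q} = \frac{1}{200250 + 8100} = \frac{1}{208350}$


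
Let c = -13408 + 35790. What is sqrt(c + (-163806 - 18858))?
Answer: I*sqrt(160282) ≈ 400.35*I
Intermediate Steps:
c = 22382
sqrt(c + (-163806 - 18858)) = sqrt(22382 + (-163806 - 18858)) = sqrt(22382 - 182664) = sqrt(-160282) = I*sqrt(160282)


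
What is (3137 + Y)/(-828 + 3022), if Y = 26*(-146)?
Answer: -659/2194 ≈ -0.30036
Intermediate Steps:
Y = -3796
(3137 + Y)/(-828 + 3022) = (3137 - 3796)/(-828 + 3022) = -659/2194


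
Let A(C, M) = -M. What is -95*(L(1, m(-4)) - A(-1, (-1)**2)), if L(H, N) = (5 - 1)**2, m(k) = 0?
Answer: -1615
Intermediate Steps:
L(H, N) = 16 (L(H, N) = 4**2 = 16)
-95*(L(1, m(-4)) - A(-1, (-1)**2)) = -95*(16 - (-1)*(-1)**2) = -95*(16 - (-1)) = -95*(16 - 1*(-1)) = -95*(16 + 1) = -95*17 = -1615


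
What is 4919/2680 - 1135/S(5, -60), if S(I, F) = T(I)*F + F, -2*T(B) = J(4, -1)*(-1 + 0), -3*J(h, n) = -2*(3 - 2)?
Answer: 85883/5360 ≈ 16.023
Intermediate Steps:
J(h, n) = ⅔ (J(h, n) = -(-2)*(3 - 2)/3 = -(-2)/3 = -⅓*(-2) = ⅔)
T(B) = ⅓ (T(B) = -(-1 + 0)/3 = -(-1)/3 = -½*(-⅔) = ⅓)
S(I, F) = 4*F/3 (S(I, F) = F/3 + F = 4*F/3)
4919/2680 - 1135/S(5, -60) = 4919/2680 - 1135/((4/3)*(-60)) = 4919*(1/2680) - 1135/(-80) = 4919/2680 - 1135*(-1/80) = 4919/2680 + 227/16 = 85883/5360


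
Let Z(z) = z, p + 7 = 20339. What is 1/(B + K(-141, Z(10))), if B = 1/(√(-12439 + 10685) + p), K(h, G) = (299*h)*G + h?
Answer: (-√1754 + 20332*I)/(-8574634691*I + 421731*√1754) ≈ -2.3712e-6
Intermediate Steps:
p = 20332 (p = -7 + 20339 = 20332)
K(h, G) = h + 299*G*h (K(h, G) = 299*G*h + h = h + 299*G*h)
B = 1/(20332 + I*√1754) (B = 1/(√(-12439 + 10685) + 20332) = 1/(√(-1754) + 20332) = 1/(I*√1754 + 20332) = 1/(20332 + I*√1754) ≈ 4.9183e-5 - 1.013e-7*I)
1/(B + K(-141, Z(10))) = 1/((10166/206695989 - I*√1754/413391978) - 141*(1 + 299*10)) = 1/((10166/206695989 - I*√1754/413391978) - 141*(1 + 2990)) = 1/((10166/206695989 - I*√1754/413391978) - 141*2991) = 1/((10166/206695989 - I*√1754/413391978) - 421731) = 1/(-87170106126793/206695989 - I*√1754/413391978)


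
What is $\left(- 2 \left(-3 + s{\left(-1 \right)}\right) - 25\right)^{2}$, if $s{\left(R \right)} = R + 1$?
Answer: $361$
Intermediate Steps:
$s{\left(R \right)} = 1 + R$
$\left(- 2 \left(-3 + s{\left(-1 \right)}\right) - 25\right)^{2} = \left(- 2 \left(-3 + \left(1 - 1\right)\right) - 25\right)^{2} = \left(- 2 \left(-3 + 0\right) - 25\right)^{2} = \left(\left(-2\right) \left(-3\right) - 25\right)^{2} = \left(6 - 25\right)^{2} = \left(-19\right)^{2} = 361$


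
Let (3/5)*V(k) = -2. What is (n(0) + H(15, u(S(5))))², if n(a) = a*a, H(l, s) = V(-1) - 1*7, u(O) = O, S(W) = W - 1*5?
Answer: 961/9 ≈ 106.78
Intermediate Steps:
S(W) = -5 + W (S(W) = W - 5 = -5 + W)
V(k) = -10/3 (V(k) = (5/3)*(-2) = -10/3)
H(l, s) = -31/3 (H(l, s) = -10/3 - 1*7 = -10/3 - 7 = -31/3)
n(a) = a²
(n(0) + H(15, u(S(5))))² = (0² - 31/3)² = (0 - 31/3)² = (-31/3)² = 961/9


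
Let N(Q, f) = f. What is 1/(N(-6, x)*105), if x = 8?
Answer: 1/840 ≈ 0.0011905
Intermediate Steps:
1/(N(-6, x)*105) = 1/(8*105) = 1/840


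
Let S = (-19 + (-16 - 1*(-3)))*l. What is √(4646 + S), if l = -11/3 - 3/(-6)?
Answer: √42726/3 ≈ 68.901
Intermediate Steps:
l = -19/6 (l = -11*⅓ - 3*(-⅙) = -11/3 + ½ = -19/6 ≈ -3.1667)
S = 304/3 (S = (-19 + (-16 - 1*(-3)))*(-19/6) = (-19 + (-16 + 3))*(-19/6) = (-19 - 13)*(-19/6) = -32*(-19/6) = 304/3 ≈ 101.33)
√(4646 + S) = √(4646 + 304/3) = √(14242/3) = √42726/3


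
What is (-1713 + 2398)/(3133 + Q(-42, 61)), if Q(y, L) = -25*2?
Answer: 685/3083 ≈ 0.22219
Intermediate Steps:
Q(y, L) = -50
(-1713 + 2398)/(3133 + Q(-42, 61)) = (-1713 + 2398)/(3133 - 50) = 685/3083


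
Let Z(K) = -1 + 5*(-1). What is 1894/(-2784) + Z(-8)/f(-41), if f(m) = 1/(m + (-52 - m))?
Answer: 433357/1392 ≈ 311.32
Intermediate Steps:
f(m) = -1/52 (f(m) = 1/(-52) = -1/52)
Z(K) = -6 (Z(K) = -1 - 5 = -6)
1894/(-2784) + Z(-8)/f(-41) = 1894/(-2784) - 6/(-1/52) = 1894*(-1/2784) - 6*(-52) = -947/1392 + 312 = 433357/1392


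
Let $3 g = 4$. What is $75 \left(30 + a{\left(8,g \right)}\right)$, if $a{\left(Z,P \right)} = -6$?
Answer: $1800$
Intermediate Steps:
$g = \frac{4}{3}$ ($g = \frac{1}{3} \cdot 4 = \frac{4}{3} \approx 1.3333$)
$75 \left(30 + a{\left(8,g \right)}\right) = 75 \left(30 - 6\right) = 75 \cdot 24 = 1800$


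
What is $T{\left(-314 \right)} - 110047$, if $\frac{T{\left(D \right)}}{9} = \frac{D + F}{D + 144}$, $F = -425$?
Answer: $- \frac{18701339}{170} \approx -1.1001 \cdot 10^{5}$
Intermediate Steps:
$T{\left(D \right)} = \frac{9 \left(-425 + D\right)}{144 + D}$ ($T{\left(D \right)} = 9 \frac{D - 425}{D + 144} = 9 \frac{-425 + D}{144 + D} = \frac{9 \left(-425 + D\right)}{144 + D}$)
$T{\left(-314 \right)} - 110047 = \frac{9 \left(-425 - 314\right)}{144 - 314} - 110047 = 9 \frac{1}{-170} \left(-739\right) - 110047 = 9 \left(- \frac{1}{170}\right) \left(-739\right) - 110047 = \frac{6651}{170} - 110047 = - \frac{18701339}{170}$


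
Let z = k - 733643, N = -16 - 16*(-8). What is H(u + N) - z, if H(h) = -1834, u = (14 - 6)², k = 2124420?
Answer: -1392611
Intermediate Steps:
N = 112 (N = -16 + 128 = 112)
u = 64 (u = 8² = 64)
z = 1390777 (z = 2124420 - 733643 = 1390777)
H(u + N) - z = -1834 - 1*1390777 = -1834 - 1390777 = -1392611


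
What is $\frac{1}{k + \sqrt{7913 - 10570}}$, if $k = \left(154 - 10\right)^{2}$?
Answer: $\frac{20736}{429984353} - \frac{i \sqrt{2657}}{429984353} \approx 4.8225 \cdot 10^{-5} - 1.1988 \cdot 10^{-7} i$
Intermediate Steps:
$k = 20736$ ($k = 144^{2} = 20736$)
$\frac{1}{k + \sqrt{7913 - 10570}} = \frac{1}{20736 + \sqrt{7913 - 10570}} = \frac{1}{20736 + \sqrt{-2657}} = \frac{1}{20736 + i \sqrt{2657}}$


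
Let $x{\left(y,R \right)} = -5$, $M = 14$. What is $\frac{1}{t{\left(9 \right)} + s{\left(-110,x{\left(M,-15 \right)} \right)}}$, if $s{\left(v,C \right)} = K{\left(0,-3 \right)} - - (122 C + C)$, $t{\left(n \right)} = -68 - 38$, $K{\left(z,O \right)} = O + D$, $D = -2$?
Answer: $- \frac{1}{726} \approx -0.0013774$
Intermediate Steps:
$K{\left(z,O \right)} = -2 + O$ ($K{\left(z,O \right)} = O - 2 = -2 + O$)
$t{\left(n \right)} = -106$ ($t{\left(n \right)} = -68 - 38 = -106$)
$s{\left(v,C \right)} = -5 + 123 C$ ($s{\left(v,C \right)} = \left(-2 - 3\right) - - (122 C + C) = -5 - - 123 C = -5 + 123 C$)
$\frac{1}{t{\left(9 \right)} + s{\left(-110,x{\left(M,-15 \right)} \right)}} = \frac{1}{-106 + \left(-5 + 123 \left(-5\right)\right)} = \frac{1}{-106 - 620} = \frac{1}{-726} = - \frac{1}{726}$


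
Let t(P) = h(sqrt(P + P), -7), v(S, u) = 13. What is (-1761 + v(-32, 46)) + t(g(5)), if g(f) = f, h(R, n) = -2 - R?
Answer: -1750 - sqrt(10) ≈ -1753.2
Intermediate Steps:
t(P) = -2 - sqrt(2)*sqrt(P) (t(P) = -2 - sqrt(P + P) = -2 - sqrt(2*P) = -2 - sqrt(2)*sqrt(P))
(-1761 + v(-32, 46)) + t(g(5)) = (-1761 + 13) + (-2 - sqrt(2)*sqrt(5)) = -1748 + (-2 - sqrt(10)) = -1750 - sqrt(10)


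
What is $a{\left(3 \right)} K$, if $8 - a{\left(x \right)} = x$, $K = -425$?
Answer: $-2125$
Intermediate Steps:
$a{\left(x \right)} = 8 - x$
$a{\left(3 \right)} K = \left(8 - 3\right) \left(-425\right) = 5 \left(-425\right) = -2125$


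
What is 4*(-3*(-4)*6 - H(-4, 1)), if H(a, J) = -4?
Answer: 304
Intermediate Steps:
4*(-3*(-4)*6 - H(-4, 1)) = 4*(-3*(-4)*6 - 1*(-4)) = 4*(12*6 + 4) = 4*(72 + 4) = 4*76 = 304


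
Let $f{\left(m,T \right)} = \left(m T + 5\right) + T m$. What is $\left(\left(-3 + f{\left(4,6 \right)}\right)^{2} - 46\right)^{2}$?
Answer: $6022116$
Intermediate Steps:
$f{\left(m,T \right)} = 5 + 2 T m$ ($f{\left(m,T \right)} = \left(T m + 5\right) + T m = \left(5 + T m\right) + T m = 5 + 2 T m$)
$\left(\left(-3 + f{\left(4,6 \right)}\right)^{2} - 46\right)^{2} = \left(\left(-3 + \left(5 + 2 \cdot 6 \cdot 4\right)\right)^{2} - 46\right)^{2} = \left(\left(-3 + \left(5 + 48\right)\right)^{2} - 46\right)^{2} = \left(\left(-3 + 53\right)^{2} - 46\right)^{2} = \left(50^{2} - 46\right)^{2} = \left(2500 - 46\right)^{2} = 2454^{2} = 6022116$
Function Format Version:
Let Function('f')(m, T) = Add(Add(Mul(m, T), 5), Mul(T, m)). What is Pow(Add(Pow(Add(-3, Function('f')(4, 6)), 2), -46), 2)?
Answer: 6022116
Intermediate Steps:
Function('f')(m, T) = Add(5, Mul(2, T, m)) (Function('f')(m, T) = Add(Add(Mul(T, m), 5), Mul(T, m)) = Add(Add(5, Mul(T, m)), Mul(T, m)) = Add(5, Mul(2, T, m)))
Pow(Add(Pow(Add(-3, Function('f')(4, 6)), 2), -46), 2) = Pow(Add(Pow(Add(-3, Add(5, Mul(2, 6, 4))), 2), -46), 2) = Pow(Add(Pow(Add(-3, Add(5, 48)), 2), -46), 2) = Pow(Add(Pow(Add(-3, 53), 2), -46), 2) = Pow(Add(Pow(50, 2), -46), 2) = Pow(Add(2500, -46), 2) = Pow(2454, 2) = 6022116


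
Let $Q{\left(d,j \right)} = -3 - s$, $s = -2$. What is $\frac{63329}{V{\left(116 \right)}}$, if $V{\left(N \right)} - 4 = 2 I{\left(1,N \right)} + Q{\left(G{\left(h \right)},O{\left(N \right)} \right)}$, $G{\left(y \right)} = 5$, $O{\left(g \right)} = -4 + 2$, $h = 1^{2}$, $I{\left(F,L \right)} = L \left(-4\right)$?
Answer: $- \frac{63329}{925} \approx -68.464$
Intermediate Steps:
$I{\left(F,L \right)} = - 4 L$
$h = 1$
$O{\left(g \right)} = -2$
$Q{\left(d,j \right)} = -1$ ($Q{\left(d,j \right)} = -3 - -2 = -3 + 2 = -1$)
$V{\left(N \right)} = 3 - 8 N$ ($V{\left(N \right)} = 4 + \left(2 \left(- 4 N\right) - 1\right) = 4 - \left(1 + 8 N\right) = 3 - 8 N$)
$\frac{63329}{V{\left(116 \right)}} = \frac{63329}{3 - 928} = \frac{63329}{-925} = 63329 \left(- \frac{1}{925}\right) = - \frac{63329}{925}$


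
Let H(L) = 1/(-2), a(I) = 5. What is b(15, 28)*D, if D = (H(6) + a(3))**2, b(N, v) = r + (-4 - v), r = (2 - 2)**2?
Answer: -648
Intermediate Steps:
r = 0 (r = 0**2 = 0)
b(N, v) = -4 - v (b(N, v) = 0 + (-4 - v) = -4 - v)
H(L) = -1/2
D = 81/4 (D = (-1/2 + 5)**2 = (9/2)**2 = 81/4 ≈ 20.250)
b(15, 28)*D = (-4 - 1*28)*(81/4) = (-4 - 28)*(81/4) = -32*81/4 = -648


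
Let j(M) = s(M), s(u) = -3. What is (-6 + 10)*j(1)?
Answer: -12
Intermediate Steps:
j(M) = -3
(-6 + 10)*j(1) = (-6 + 10)*(-3) = 4*(-3) = -12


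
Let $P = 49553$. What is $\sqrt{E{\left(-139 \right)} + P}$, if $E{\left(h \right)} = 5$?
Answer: $\sqrt{49558} \approx 222.62$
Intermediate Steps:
$\sqrt{E{\left(-139 \right)} + P} = \sqrt{5 + 49553} = \sqrt{49558}$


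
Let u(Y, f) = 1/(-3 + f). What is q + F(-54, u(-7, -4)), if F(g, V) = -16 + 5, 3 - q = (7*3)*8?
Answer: -176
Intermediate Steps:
q = -165 (q = 3 - 7*3*8 = 3 - 21*8 = 3 - 1*168 = 3 - 168 = -165)
F(g, V) = -11
q + F(-54, u(-7, -4)) = -165 - 11 = -176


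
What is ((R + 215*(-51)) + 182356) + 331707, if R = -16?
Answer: 503082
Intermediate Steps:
((R + 215*(-51)) + 182356) + 331707 = ((-16 + 215*(-51)) + 182356) + 331707 = ((-16 - 10965) + 182356) + 331707 = (-10981 + 182356) + 331707 = 171375 + 331707 = 503082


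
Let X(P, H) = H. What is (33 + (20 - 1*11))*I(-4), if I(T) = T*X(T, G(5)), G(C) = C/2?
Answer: -420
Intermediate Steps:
G(C) = C/2 (G(C) = C*(1/2) = C/2)
I(T) = 5*T/2 (I(T) = T*((1/2)*5) = T*(5/2) = 5*T/2)
(33 + (20 - 1*11))*I(-4) = (33 + (20 - 1*11))*((5/2)*(-4)) = (33 + (20 - 11))*(-10) = (33 + 9)*(-10) = 42*(-10) = -420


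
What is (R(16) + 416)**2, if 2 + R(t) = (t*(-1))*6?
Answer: 101124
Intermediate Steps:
R(t) = -2 - 6*t (R(t) = -2 + (t*(-1))*6 = -2 - t*6 = -2 - 6*t)
(R(16) + 416)**2 = ((-2 - 6*16) + 416)**2 = ((-2 - 96) + 416)**2 = (-98 + 416)**2 = 318**2 = 101124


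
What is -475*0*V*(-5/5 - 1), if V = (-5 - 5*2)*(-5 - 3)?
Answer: 0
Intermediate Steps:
V = 120 (V = (-5 - 10)*(-8) = -15*(-8) = 120)
-475*0*V*(-5/5 - 1) = -475*0*120*(-5/5 - 1) = -0*(-5*1/5 - 1) = -0*(-1 - 1) = -0*(-2) = -475*0 = 0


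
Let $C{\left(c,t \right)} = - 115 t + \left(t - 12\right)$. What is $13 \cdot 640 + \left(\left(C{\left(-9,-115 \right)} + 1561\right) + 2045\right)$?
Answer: $25024$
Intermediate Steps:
$C{\left(c,t \right)} = -12 - 114 t$ ($C{\left(c,t \right)} = - 115 t + \left(-12 + t\right) = -12 - 114 t$)
$13 \cdot 640 + \left(\left(C{\left(-9,-115 \right)} + 1561\right) + 2045\right) = 13 \cdot 640 + \left(\left(\left(-12 - -13110\right) + 1561\right) + 2045\right) = 8320 + \left(\left(\left(-12 + 13110\right) + 1561\right) + 2045\right) = 8320 + \left(\left(13098 + 1561\right) + 2045\right) = 8320 + \left(14659 + 2045\right) = 8320 + 16704 = 25024$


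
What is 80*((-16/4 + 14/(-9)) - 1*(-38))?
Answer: 23360/9 ≈ 2595.6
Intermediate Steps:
80*((-16/4 + 14/(-9)) - 1*(-38)) = 80*((-16*¼ + 14*(-⅑)) + 38) = 80*((-4 - 14/9) + 38) = 80*(-50/9 + 38) = 80*(292/9) = 23360/9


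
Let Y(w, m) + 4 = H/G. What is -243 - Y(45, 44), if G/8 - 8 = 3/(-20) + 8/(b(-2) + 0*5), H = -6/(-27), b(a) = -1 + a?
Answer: -222992/933 ≈ -239.01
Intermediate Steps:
H = 2/9 (H = -6*(-1/27) = 2/9 ≈ 0.22222)
G = 622/15 (G = 64 + 8*(3/(-20) + 8/((-1 - 2) + 0*5)) = 64 + 8*(3*(-1/20) + 8/(-3 + 0)) = 64 + 8*(-3/20 + 8/(-3)) = 64 + 8*(-3/20 + 8*(-1/3)) = 64 + 8*(-3/20 - 8/3) = 64 + 8*(-169/60) = 64 - 338/15 = 622/15 ≈ 41.467)
Y(w, m) = -3727/933 (Y(w, m) = -4 + 2/(9*(622/15)) = -4 + (2/9)*(15/622) = -4 + 5/933 = -3727/933)
-243 - Y(45, 44) = -243 - 1*(-3727/933) = -243 + 3727/933 = -222992/933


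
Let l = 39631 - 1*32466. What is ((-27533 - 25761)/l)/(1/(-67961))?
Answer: 3621913534/7165 ≈ 5.0550e+5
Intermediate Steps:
l = 7165 (l = 39631 - 32466 = 7165)
((-27533 - 25761)/l)/(1/(-67961)) = ((-27533 - 25761)/7165)/(1/(-67961)) = (-53294*1/7165)/(-1/67961) = -53294/7165*(-67961) = 3621913534/7165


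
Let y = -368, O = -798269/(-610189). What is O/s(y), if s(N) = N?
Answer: -798269/224549552 ≈ -0.0035550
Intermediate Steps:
O = 798269/610189 (O = -798269*(-1/610189) = 798269/610189 ≈ 1.3082)
O/s(y) = (798269/610189)/(-368) = (798269/610189)*(-1/368) = -798269/224549552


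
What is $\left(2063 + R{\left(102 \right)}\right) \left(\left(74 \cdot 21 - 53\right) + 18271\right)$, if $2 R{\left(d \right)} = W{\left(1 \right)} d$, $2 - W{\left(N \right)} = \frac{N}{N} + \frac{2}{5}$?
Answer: $\frac{206973296}{5} \approx 4.1395 \cdot 10^{7}$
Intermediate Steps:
$W{\left(N \right)} = \frac{3}{5}$ ($W{\left(N \right)} = 2 - \left(\frac{N}{N} + \frac{2}{5}\right) = 2 - \left(1 + 2 \cdot \frac{1}{5}\right) = 2 - \left(1 + \frac{2}{5}\right) = 2 - \frac{7}{5} = \frac{3}{5}$)
$R{\left(d \right)} = \frac{3 d}{10}$ ($R{\left(d \right)} = \frac{\frac{3}{5} d}{2} = \frac{3 d}{10}$)
$\left(2063 + R{\left(102 \right)}\right) \left(\left(74 \cdot 21 - 53\right) + 18271\right) = \left(2063 + \frac{3}{10} \cdot 102\right) \left(\left(74 \cdot 21 - 53\right) + 18271\right) = \left(2063 + \frac{153}{5}\right) \left(\left(1554 - 53\right) + 18271\right) = \frac{10468 \left(1501 + 18271\right)}{5} = \frac{10468}{5} \cdot 19772 = \frac{206973296}{5}$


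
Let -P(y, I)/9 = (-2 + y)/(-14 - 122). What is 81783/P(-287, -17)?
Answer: -72696/17 ≈ -4276.2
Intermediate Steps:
P(y, I) = -9/68 + 9*y/136 (P(y, I) = -9*(-2 + y)/(-14 - 122) = -9*(-2 + y)/(-136) = -9*(-2 + y)*(-1)/136 = -9*(1/68 - y/136) = -9/68 + 9*y/136)
81783/P(-287, -17) = 81783/(-9/68 + (9/136)*(-287)) = 81783/(-9/68 - 2583/136) = 81783/(-153/8) = 81783*(-8/153) = -72696/17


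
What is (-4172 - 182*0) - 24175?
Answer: -28347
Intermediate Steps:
(-4172 - 182*0) - 24175 = (-4172 + 0) - 24175 = -4172 - 24175 = -28347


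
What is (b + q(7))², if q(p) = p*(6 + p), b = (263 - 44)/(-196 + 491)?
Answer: 732460096/87025 ≈ 8416.7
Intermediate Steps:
b = 219/295 ≈ 0.74237
(b + q(7))² = (219/295 + 7*(6 + 7))² = (219/295 + 7*13)² = (219/295 + 91)² = (27064/295)² = 732460096/87025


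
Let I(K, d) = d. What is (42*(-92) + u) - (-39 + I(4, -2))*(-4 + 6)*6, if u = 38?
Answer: -3334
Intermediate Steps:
(42*(-92) + u) - (-39 + I(4, -2))*(-4 + 6)*6 = (42*(-92) + 38) - (-39 - 2)*(-4 + 6)*6 = (-3864 + 38) - (-41)*2*6 = -3826 - (-41)*12 = -3826 - 1*(-492) = -3826 + 492 = -3334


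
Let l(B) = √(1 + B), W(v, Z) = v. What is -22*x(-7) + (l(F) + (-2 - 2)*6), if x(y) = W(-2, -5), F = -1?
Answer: 20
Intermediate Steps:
x(y) = -2
-22*x(-7) + (l(F) + (-2 - 2)*6) = -22*(-2) + (√(1 - 1) + (-2 - 2)*6) = 44 + (√0 - 4*6) = 44 + (0 - 24) = 44 - 24 = 20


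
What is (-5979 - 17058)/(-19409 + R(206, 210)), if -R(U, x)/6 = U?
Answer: 23037/20645 ≈ 1.1159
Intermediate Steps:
R(U, x) = -6*U
(-5979 - 17058)/(-19409 + R(206, 210)) = (-5979 - 17058)/(-19409 - 6*206) = -23037/(-19409 - 1236) = -23037/(-20645) = -23037*(-1/20645) = 23037/20645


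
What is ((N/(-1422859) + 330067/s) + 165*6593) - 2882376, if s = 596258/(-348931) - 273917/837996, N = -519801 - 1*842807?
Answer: -1657187492876813054102723/846942522428796005 ≈ -1.9567e+6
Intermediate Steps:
N = -1362608 (N = -519801 - 842807 = -1362608)
s = -595239951695/292402782276 (s = 596258*(-1/348931) - 273917*1/837996 = -596258/348931 - 273917/837996 = -595239951695/292402782276 ≈ -2.0357)
((N/(-1422859) + 330067/s) + 165*6593) - 2882376 = ((-1362608/(-1422859) + 330067/(-595239951695/292402782276)) + 165*6593) - 2882376 = ((-1362608*(-1/1422859) + 330067*(-292402782276/595239951695)) + 1087845) - 2882376 = ((1362608/1422859 - 96512509137492492/595239951695) + 1087845) - 2882376 = (-137322881160143330454068/846942522428796005 + 1087845) - 2882376 = 784019307151410259605157/846942522428796005 - 2882376 = -1657187492876813054102723/846942522428796005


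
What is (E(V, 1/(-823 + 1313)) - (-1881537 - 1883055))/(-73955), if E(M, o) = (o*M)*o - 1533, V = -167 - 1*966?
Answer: -903510464767/17756595500 ≈ -50.883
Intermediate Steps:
V = -1133 (V = -167 - 966 = -1133)
E(M, o) = -1533 + M*o² (E(M, o) = (M*o)*o - 1533 = M*o² - 1533 = -1533 + M*o²)
(E(V, 1/(-823 + 1313)) - (-1881537 - 1883055))/(-73955) = ((-1533 - 1133/(-823 + 1313)²) - (-1881537 - 1883055))/(-73955) = ((-1533 - 1133*(1/490)²) - 1*(-3764592))*(-1/73955) = ((-1533 - 1133*(1/490)²) + 3764592)*(-1/73955) = ((-1533 - 1133*1/240100) + 3764592)*(-1/73955) = ((-1533 - 1133/240100) + 3764592)*(-1/73955) = (-368074433/240100 + 3764592)*(-1/73955) = (903510464767/240100)*(-1/73955) = -903510464767/17756595500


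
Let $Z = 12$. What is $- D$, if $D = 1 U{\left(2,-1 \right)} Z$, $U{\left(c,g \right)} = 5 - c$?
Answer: $-36$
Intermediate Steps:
$D = 36$ ($D = 1 \left(5 - 2\right) 12 = 1 \cdot 3 \cdot 12 = 3 \cdot 12 = 36$)
$- D = \left(-1\right) 36 = -36$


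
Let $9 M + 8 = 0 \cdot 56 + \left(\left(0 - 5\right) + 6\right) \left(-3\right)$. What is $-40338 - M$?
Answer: $- \frac{363031}{9} \approx -40337.0$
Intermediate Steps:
$M = - \frac{11}{9}$ ($M = - \frac{8}{9} + \frac{0 \cdot 56 + \left(\left(0 - 5\right) + 6\right) \left(-3\right)}{9} = - \frac{8}{9} + \frac{0 + \left(-5 + 6\right) \left(-3\right)}{9} = - \frac{8}{9} + \frac{0 + 1 \left(-3\right)}{9} = - \frac{8}{9} + \frac{0 - 3}{9} = - \frac{8}{9} + \frac{1}{9} \left(-3\right) = - \frac{8}{9} - \frac{1}{3} = - \frac{11}{9} \approx -1.2222$)
$-40338 - M = -40338 - - \frac{11}{9} = -40338 + \frac{11}{9} = - \frac{363031}{9}$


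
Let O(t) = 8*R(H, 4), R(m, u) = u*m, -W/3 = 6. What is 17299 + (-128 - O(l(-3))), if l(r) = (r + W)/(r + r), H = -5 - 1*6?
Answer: 17523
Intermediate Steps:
W = -18 (W = -3*6 = -18)
H = -11 (H = -5 - 6 = -11)
l(r) = (-18 + r)/(2*r) (l(r) = (r - 18)/(r + r) = (-18 + r)/((2*r)) = (-18 + r)*(1/(2*r)) = (-18 + r)/(2*r))
R(m, u) = m*u
O(t) = -352 (O(t) = 8*(-11*4) = 8*(-44) = -352)
17299 + (-128 - O(l(-3))) = 17299 + (-128 - 1*(-352)) = 17299 + (-128 + 352) = 17299 + 224 = 17523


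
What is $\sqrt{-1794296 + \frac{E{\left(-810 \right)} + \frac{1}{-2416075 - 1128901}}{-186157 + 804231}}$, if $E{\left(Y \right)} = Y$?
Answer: $\frac{i \sqrt{538370996168845295261380241610}}{547764374056} \approx 1339.5 i$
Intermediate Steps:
$\sqrt{-1794296 + \frac{E{\left(-810 \right)} + \frac{1}{-2416075 - 1128901}}{-186157 + 804231}} = \sqrt{-1794296 + \frac{-810 + \frac{1}{-2416075 - 1128901}}{-186157 + 804231}} = \sqrt{-1794296 + \frac{-810 + \frac{1}{-3544976}}{618074}} = \sqrt{-1794296 + \left(-810 - \frac{1}{3544976}\right) \frac{1}{618074}} = \sqrt{-1794296 - \frac{2871430561}{2191057496224}} = \sqrt{- \frac{3931405704116168865}{2191057496224}} = \frac{i \sqrt{538370996168845295261380241610}}{547764374056}$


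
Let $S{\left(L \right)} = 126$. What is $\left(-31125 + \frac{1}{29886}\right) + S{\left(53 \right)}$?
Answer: $- \frac{926436113}{29886} \approx -30999.0$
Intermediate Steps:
$\left(-31125 + \frac{1}{29886}\right) + S{\left(53 \right)} = \left(-31125 + \frac{1}{29886}\right) + 126 = - \frac{930201749}{29886} + 126 = - \frac{926436113}{29886}$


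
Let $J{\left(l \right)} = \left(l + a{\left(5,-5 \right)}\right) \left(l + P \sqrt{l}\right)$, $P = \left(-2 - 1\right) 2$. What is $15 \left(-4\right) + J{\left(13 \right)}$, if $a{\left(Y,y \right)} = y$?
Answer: $44 - 48 \sqrt{13} \approx -129.07$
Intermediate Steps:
$P = -6$ ($P = \left(-3\right) 2 = -6$)
$J{\left(l \right)} = \left(-5 + l\right) \left(l - 6 \sqrt{l}\right)$ ($J{\left(l \right)} = \left(l - 5\right) \left(l - 6 \sqrt{l}\right) = \left(-5 + l\right) \left(l - 6 \sqrt{l}\right)$)
$15 \left(-4\right) + J{\left(13 \right)} = 15 \left(-4\right) + \left(13^{2} - 6 \cdot 13^{\frac{3}{2}} - 65 + 30 \sqrt{13}\right) = -60 + \left(169 - 6 \cdot 13 \sqrt{13} - 65 + 30 \sqrt{13}\right) = -60 + \left(169 - 78 \sqrt{13} - 65 + 30 \sqrt{13}\right) = -60 + \left(104 - 48 \sqrt{13}\right) = 44 - 48 \sqrt{13}$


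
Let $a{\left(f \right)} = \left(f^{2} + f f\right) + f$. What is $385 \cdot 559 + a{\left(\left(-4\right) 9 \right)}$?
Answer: $217771$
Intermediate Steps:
$a{\left(f \right)} = f + 2 f^{2}$ ($a{\left(f \right)} = \left(f^{2} + f^{2}\right) + f = 2 f^{2} + f = f + 2 f^{2}$)
$385 \cdot 559 + a{\left(\left(-4\right) 9 \right)} = 385 \cdot 559 + \left(-4\right) 9 \left(1 + 2 \left(\left(-4\right) 9\right)\right) = 215215 - 36 \left(1 + 2 \left(-36\right)\right) = 215215 - 36 \left(1 - 72\right) = 215215 - -2556 = 215215 + 2556 = 217771$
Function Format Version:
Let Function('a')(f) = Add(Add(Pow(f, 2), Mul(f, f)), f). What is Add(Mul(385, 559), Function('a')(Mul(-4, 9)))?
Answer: 217771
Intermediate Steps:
Function('a')(f) = Add(f, Mul(2, Pow(f, 2))) (Function('a')(f) = Add(Add(Pow(f, 2), Pow(f, 2)), f) = Add(Mul(2, Pow(f, 2)), f) = Add(f, Mul(2, Pow(f, 2))))
Add(Mul(385, 559), Function('a')(Mul(-4, 9))) = Add(Mul(385, 559), Mul(Mul(-4, 9), Add(1, Mul(2, Mul(-4, 9))))) = Add(215215, Mul(-36, Add(1, Mul(2, -36)))) = Add(215215, Mul(-36, Add(1, -72))) = Add(215215, Mul(-36, -71)) = Add(215215, 2556) = 217771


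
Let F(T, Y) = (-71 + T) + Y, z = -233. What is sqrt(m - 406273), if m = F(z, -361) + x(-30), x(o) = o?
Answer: 2*I*sqrt(101742) ≈ 637.94*I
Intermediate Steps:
F(T, Y) = -71 + T + Y
m = -695 (m = (-71 - 233 - 361) - 30 = -665 - 30 = -695)
sqrt(m - 406273) = sqrt(-695 - 406273) = sqrt(-406968) = 2*I*sqrt(101742)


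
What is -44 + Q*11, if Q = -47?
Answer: -561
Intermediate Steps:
-44 + Q*11 = -44 - 47*11 = -44 - 517 = -561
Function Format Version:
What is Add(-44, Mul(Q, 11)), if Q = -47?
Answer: -561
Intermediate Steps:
Add(-44, Mul(Q, 11)) = Add(-44, Mul(-47, 11)) = Add(-44, -517) = -561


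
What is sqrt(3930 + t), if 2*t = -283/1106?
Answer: sqrt(4807160981)/1106 ≈ 62.689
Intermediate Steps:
t = -283/2212 (t = (-283/1106)/2 = (-283*1/1106)/2 = (1/2)*(-283/1106) = -283/2212 ≈ -0.12794)
sqrt(3930 + t) = sqrt(3930 - 283/2212) = sqrt(8692877/2212) = sqrt(4807160981)/1106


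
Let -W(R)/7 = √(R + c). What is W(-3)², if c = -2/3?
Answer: -539/3 ≈ -179.67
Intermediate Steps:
c = -⅔ (c = -2*⅓ = -⅔ ≈ -0.66667)
W(R) = -7*√(-⅔ + R) (W(R) = -7*√(R - ⅔) = -7*√(-⅔ + R))
W(-3)² = (-7*√(-6 + 9*(-3))/3)² = (-7*√(-6 - 27)/3)² = (-7*I*√33/3)² = -539/3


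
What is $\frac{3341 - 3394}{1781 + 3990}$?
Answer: $- \frac{53}{5771} \approx -0.0091839$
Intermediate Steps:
$\frac{3341 - 3394}{1781 + 3990} = - \frac{53}{5771}$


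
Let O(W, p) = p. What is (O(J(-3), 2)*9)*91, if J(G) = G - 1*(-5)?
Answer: 1638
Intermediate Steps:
J(G) = 5 + G (J(G) = G + 5 = 5 + G)
(O(J(-3), 2)*9)*91 = (2*9)*91 = 18*91 = 1638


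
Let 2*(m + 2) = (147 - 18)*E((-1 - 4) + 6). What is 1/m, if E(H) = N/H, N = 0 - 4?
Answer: -1/260 ≈ -0.0038462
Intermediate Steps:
N = -4
E(H) = -4/H
m = -260 (m = -2 + ((147 - 18)*(-4/((-1 - 4) + 6)))/2 = -2 + (129*(-4/(-5 + 6)))/2 = -2 + (129*(-4/1))/2 = -2 + (129*(-4*1))/2 = -2 + (129*(-4))/2 = -2 + (1/2)*(-516) = -2 - 258 = -260)
1/m = 1/(-260) = -1/260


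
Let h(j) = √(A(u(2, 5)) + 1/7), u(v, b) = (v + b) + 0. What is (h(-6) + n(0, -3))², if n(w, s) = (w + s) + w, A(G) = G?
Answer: 113/7 - 30*√14/7 ≈ 0.10718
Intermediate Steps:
u(v, b) = b + v (u(v, b) = (b + v) + 0 = b + v)
n(w, s) = s + 2*w (n(w, s) = (s + w) + w = s + 2*w)
h(j) = 5*√14/7 (h(j) = √((5 + 2) + 1/7) = √(7 + ⅐) = √(50/7) = 5*√14/7)
(h(-6) + n(0, -3))² = (5*√14/7 + (-3 + 2*0))² = (5*√14/7 + (-3 + 0))² = (5*√14/7 - 3)² = (-3 + 5*√14/7)²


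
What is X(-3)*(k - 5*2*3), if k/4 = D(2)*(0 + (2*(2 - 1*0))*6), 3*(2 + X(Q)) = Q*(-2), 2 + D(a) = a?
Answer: 0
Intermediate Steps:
D(a) = -2 + a
X(Q) = -2 - 2*Q/3 (X(Q) = -2 + (Q*(-2))/3 = -2 + (-2*Q)/3 = -2 - 2*Q/3)
k = 0 (k = 4*((-2 + 2)*(0 + (2*(2 - 1*0))*6)) = 4*(0*(0 + (2*(2 + 0))*6)) = 4*(0*(0 + (2*2)*6)) = 4*(0*(0 + 4*6)) = 4*(0*(0 + 24)) = 4*(0*24) = 4*0 = 0)
X(-3)*(k - 5*2*3) = (-2 - 2/3*(-3))*(0 - 5*2*3) = (-2 + 2)*(0 - 10*3) = 0*(0 - 30) = 0*(-30) = 0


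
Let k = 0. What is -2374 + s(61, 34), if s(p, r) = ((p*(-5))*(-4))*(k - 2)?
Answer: -4814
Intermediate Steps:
s(p, r) = -40*p (s(p, r) = ((p*(-5))*(-4))*(0 - 2) = (-5*p*(-4))*(-2) = (20*p)*(-2) = -40*p)
-2374 + s(61, 34) = -2374 - 40*61 = -2374 - 2440 = -4814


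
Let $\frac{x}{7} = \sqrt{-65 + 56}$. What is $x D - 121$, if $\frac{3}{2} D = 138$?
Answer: $-121 + 1932 i \approx -121.0 + 1932.0 i$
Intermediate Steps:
$D = 92$ ($D = \frac{2}{3} \cdot 138 = 92$)
$x = 21 i$ ($x = 7 \sqrt{-65 + 56} = 7 \sqrt{-9} = 7 \cdot 3 i = 21 i \approx 21.0 i$)
$x D - 121 = 21 i 92 - 121 = 1932 i - 121 = -121 + 1932 i$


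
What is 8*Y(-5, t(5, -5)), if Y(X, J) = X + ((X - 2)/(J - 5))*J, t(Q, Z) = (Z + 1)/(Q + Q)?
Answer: -1192/27 ≈ -44.148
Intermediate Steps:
t(Q, Z) = (1 + Z)/(2*Q) (t(Q, Z) = (1 + Z)/((2*Q)) = (1 + Z)*(1/(2*Q)) = (1 + Z)/(2*Q))
Y(X, J) = X + J*(-2 + X)/(-5 + J) (Y(X, J) = X + ((-2 + X)/(-5 + J))*J = X + J*(-2 + X)/(-5 + J))
8*Y(-5, t(5, -5)) = 8*((-5*(-5) - (1 - 5)/5 + 2*((½)*(1 - 5)/5)*(-5))/(-5 + (½)*(1 - 5)/5)) = 8*((25 - (-4)/5 + 2*((½)*(⅕)*(-4))*(-5))/(-5 + (½)*(⅕)*(-4))) = 8*((25 - 2*(-⅖) + 2*(-⅖)*(-5))/(-5 - ⅖)) = 8*((25 + ⅘ + 4)/(-27/5)) = 8*(-5/27*149/5) = 8*(-149/27) = -1192/27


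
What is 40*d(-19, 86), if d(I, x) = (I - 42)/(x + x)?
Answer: -610/43 ≈ -14.186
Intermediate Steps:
d(I, x) = (-42 + I)/(2*x) (d(I, x) = (-42 + I)/((2*x)) = (-42 + I)*(1/(2*x)) = (-42 + I)/(2*x))
40*d(-19, 86) = 40*((½)*(-42 - 19)/86) = 40*((½)*(1/86)*(-61)) = 40*(-61/172) = -610/43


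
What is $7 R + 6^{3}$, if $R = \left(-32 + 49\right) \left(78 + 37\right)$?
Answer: $13901$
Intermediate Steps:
$R = 1955$ ($R = 17 \cdot 115 = 1955$)
$7 R + 6^{3} = 7 \cdot 1955 + 6^{3} = 13685 + 216 = 13901$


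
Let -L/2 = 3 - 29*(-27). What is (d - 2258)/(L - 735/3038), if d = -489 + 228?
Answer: 156178/97479 ≈ 1.6022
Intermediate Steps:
d = -261
L = -1572 (L = -2*(3 - 29*(-27)) = -2*(3 + 783) = -2*786 = -1572)
(d - 2258)/(L - 735/3038) = (-261 - 2258)/(-1572 - 735/3038) = -2519/(-1572 - 735*1/3038) = -2519/(-1572 - 15/62) = -2519/(-97479/62) = -2519*(-62/97479) = 156178/97479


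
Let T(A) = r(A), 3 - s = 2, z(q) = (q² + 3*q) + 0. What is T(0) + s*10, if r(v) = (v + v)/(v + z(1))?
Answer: 10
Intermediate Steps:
z(q) = q² + 3*q
s = 1 (s = 3 - 1*2 = 3 - 2 = 1)
r(v) = 2*v/(4 + v) (r(v) = (v + v)/(v + 1*(3 + 1)) = (2*v)/(v + 1*4) = (2*v)/(v + 4) = (2*v)/(4 + v) = 2*v/(4 + v))
T(A) = 2*A/(4 + A)
T(0) + s*10 = 2*0/(4 + 0) + 1*10 = 2*0/4 + 10 = 2*0*(¼) + 10 = 0 + 10 = 10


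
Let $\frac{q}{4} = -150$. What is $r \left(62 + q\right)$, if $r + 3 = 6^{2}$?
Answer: $-17754$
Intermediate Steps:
$q = -600$ ($q = 4 \left(-150\right) = -600$)
$r = 33$ ($r = -3 + 6^{2} = -3 + 36 = 33$)
$r \left(62 + q\right) = 33 \left(62 - 600\right) = 33 \left(-538\right) = -17754$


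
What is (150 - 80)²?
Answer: 4900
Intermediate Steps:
(150 - 80)² = 70² = 4900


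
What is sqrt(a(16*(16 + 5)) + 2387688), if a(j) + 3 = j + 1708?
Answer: sqrt(2389729) ≈ 1545.9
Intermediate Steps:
a(j) = 1705 + j (a(j) = -3 + (j + 1708) = -3 + (1708 + j) = 1705 + j)
sqrt(a(16*(16 + 5)) + 2387688) = sqrt((1705 + 16*(16 + 5)) + 2387688) = sqrt((1705 + 16*21) + 2387688) = sqrt((1705 + 336) + 2387688) = sqrt(2041 + 2387688) = sqrt(2389729)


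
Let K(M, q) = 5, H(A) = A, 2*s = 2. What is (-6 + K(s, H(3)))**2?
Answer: 1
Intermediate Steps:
s = 1 (s = (1/2)*2 = 1)
(-6 + K(s, H(3)))**2 = (-6 + 5)**2 = (-1)**2 = 1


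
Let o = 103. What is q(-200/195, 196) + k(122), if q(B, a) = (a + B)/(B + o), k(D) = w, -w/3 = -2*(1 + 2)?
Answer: 79190/3977 ≈ 19.912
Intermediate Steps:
w = 18 (w = -(-6)*(1 + 2) = -(-6)*3 = -3*(-6) = 18)
k(D) = 18
q(B, a) = (B + a)/(103 + B) (q(B, a) = (a + B)/(B + 103) = (B + a)/(103 + B))
q(-200/195, 196) + k(122) = (-200/195 + 196)/(103 - 200/195) + 18 = (-200*1/195 + 196)/(103 - 200*1/195) + 18 = (-40/39 + 196)/(103 - 40/39) + 18 = (7604/39)/(3977/39) + 18 = (39/3977)*(7604/39) + 18 = 7604/3977 + 18 = 79190/3977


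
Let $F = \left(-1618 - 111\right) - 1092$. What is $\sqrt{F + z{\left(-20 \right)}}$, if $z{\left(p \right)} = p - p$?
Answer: $i \sqrt{2821} \approx 53.113 i$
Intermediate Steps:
$z{\left(p \right)} = 0$
$F = -2821$ ($F = -1729 - 1092 = -2821$)
$\sqrt{F + z{\left(-20 \right)}} = \sqrt{-2821 + 0} = \sqrt{-2821} = i \sqrt{2821}$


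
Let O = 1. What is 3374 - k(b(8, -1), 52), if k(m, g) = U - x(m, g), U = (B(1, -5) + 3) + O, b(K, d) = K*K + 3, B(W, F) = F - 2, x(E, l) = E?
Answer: 3444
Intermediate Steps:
B(W, F) = -2 + F
b(K, d) = 3 + K² (b(K, d) = K² + 3 = 3 + K²)
U = -3 (U = ((-2 - 5) + 3) + 1 = (-7 + 3) + 1 = -4 + 1 = -3)
k(m, g) = -3 - m
3374 - k(b(8, -1), 52) = 3374 - (-3 - (3 + 8²)) = 3374 - (-3 - (3 + 64)) = 3374 - (-3 - 1*67) = 3374 - (-3 - 67) = 3374 - 1*(-70) = 3374 + 70 = 3444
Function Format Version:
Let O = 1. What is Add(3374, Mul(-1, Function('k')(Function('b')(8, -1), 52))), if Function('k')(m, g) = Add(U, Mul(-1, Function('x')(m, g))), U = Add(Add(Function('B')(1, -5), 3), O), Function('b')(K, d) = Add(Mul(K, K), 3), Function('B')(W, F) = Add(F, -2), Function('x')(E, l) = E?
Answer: 3444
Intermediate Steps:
Function('B')(W, F) = Add(-2, F)
Function('b')(K, d) = Add(3, Pow(K, 2)) (Function('b')(K, d) = Add(Pow(K, 2), 3) = Add(3, Pow(K, 2)))
U = -3 (U = Add(Add(Add(-2, -5), 3), 1) = Add(Add(-7, 3), 1) = Add(-4, 1) = -3)
Function('k')(m, g) = Add(-3, Mul(-1, m))
Add(3374, Mul(-1, Function('k')(Function('b')(8, -1), 52))) = Add(3374, Mul(-1, Add(-3, Mul(-1, Add(3, Pow(8, 2)))))) = Add(3374, Mul(-1, Add(-3, Mul(-1, Add(3, 64))))) = Add(3374, Mul(-1, Add(-3, Mul(-1, 67)))) = Add(3374, Mul(-1, Add(-3, -67))) = Add(3374, Mul(-1, -70)) = Add(3374, 70) = 3444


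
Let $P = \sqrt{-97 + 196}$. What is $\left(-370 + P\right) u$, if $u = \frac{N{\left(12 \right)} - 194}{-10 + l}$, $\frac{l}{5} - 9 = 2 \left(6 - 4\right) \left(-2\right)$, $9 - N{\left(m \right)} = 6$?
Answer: $-14134 + \frac{573 \sqrt{11}}{5} \approx -13754.0$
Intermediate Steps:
$N{\left(m \right)} = 3$ ($N{\left(m \right)} = 9 - 6 = 3$)
$P = 3 \sqrt{11}$ ($P = \sqrt{99} = 3 \sqrt{11} \approx 9.9499$)
$l = 5$ ($l = 45 + 5 \cdot 2 \left(6 - 4\right) \left(-2\right) = 45 + 5 \cdot 2 \cdot 2 \left(-2\right) = 45 + 5 \cdot 4 \left(-2\right) = 45 + 5 \left(-8\right) = 45 - 40 = 5$)
$u = \frac{191}{5}$ ($u = \frac{3 - 194}{-10 + 5} = - \frac{191}{-5} = \left(-191\right) \left(- \frac{1}{5}\right) = \frac{191}{5} \approx 38.2$)
$\left(-370 + P\right) u = \left(-370 + 3 \sqrt{11}\right) \frac{191}{5} = -14134 + \frac{573 \sqrt{11}}{5}$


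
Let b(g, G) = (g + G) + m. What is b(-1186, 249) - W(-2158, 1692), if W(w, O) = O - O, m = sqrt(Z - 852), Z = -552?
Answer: -937 + 6*I*sqrt(39) ≈ -937.0 + 37.47*I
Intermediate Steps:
m = 6*I*sqrt(39) (m = sqrt(-552 - 852) = sqrt(-1404) = 6*I*sqrt(39) ≈ 37.47*I)
b(g, G) = G + g + 6*I*sqrt(39) (b(g, G) = (g + G) + 6*I*sqrt(39) = (G + g) + 6*I*sqrt(39) = G + g + 6*I*sqrt(39))
W(w, O) = 0
b(-1186, 249) - W(-2158, 1692) = (249 - 1186 + 6*I*sqrt(39)) - 1*0 = (-937 + 6*I*sqrt(39)) + 0 = -937 + 6*I*sqrt(39)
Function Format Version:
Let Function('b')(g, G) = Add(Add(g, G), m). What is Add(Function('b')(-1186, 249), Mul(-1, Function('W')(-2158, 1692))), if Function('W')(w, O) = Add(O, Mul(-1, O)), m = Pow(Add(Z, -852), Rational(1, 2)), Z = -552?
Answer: Add(-937, Mul(6, I, Pow(39, Rational(1, 2)))) ≈ Add(-937.00, Mul(37.470, I))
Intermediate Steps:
m = Mul(6, I, Pow(39, Rational(1, 2))) (m = Pow(Add(-552, -852), Rational(1, 2)) = Pow(-1404, Rational(1, 2)) = Mul(6, I, Pow(39, Rational(1, 2))) ≈ Mul(37.470, I))
Function('b')(g, G) = Add(G, g, Mul(6, I, Pow(39, Rational(1, 2)))) (Function('b')(g, G) = Add(Add(g, G), Mul(6, I, Pow(39, Rational(1, 2)))) = Add(Add(G, g), Mul(6, I, Pow(39, Rational(1, 2)))) = Add(G, g, Mul(6, I, Pow(39, Rational(1, 2)))))
Function('W')(w, O) = 0
Add(Function('b')(-1186, 249), Mul(-1, Function('W')(-2158, 1692))) = Add(Add(249, -1186, Mul(6, I, Pow(39, Rational(1, 2)))), Mul(-1, 0)) = Add(Add(-937, Mul(6, I, Pow(39, Rational(1, 2)))), 0) = Add(-937, Mul(6, I, Pow(39, Rational(1, 2))))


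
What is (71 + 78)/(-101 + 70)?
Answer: -149/31 ≈ -4.8064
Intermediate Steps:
(71 + 78)/(-101 + 70) = 149/(-31) = 149*(-1/31) = -149/31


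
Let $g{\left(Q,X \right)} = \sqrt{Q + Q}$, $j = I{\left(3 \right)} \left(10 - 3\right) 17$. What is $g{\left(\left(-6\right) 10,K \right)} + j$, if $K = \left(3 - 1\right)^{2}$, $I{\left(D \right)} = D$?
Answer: $357 + 2 i \sqrt{30} \approx 357.0 + 10.954 i$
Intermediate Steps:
$K = 4$ ($K = 2^{2} = 4$)
$j = 357$ ($j = 3 \left(10 - 3\right) 17 = 3 \cdot 7 \cdot 17 = 21 \cdot 17 = 357$)
$g{\left(Q,X \right)} = \sqrt{2} \sqrt{Q}$ ($g{\left(Q,X \right)} = \sqrt{2 Q} = \sqrt{2} \sqrt{Q}$)
$g{\left(\left(-6\right) 10,K \right)} + j = \sqrt{2} \sqrt{\left(-6\right) 10} + 357 = \sqrt{2} \sqrt{-60} + 357 = \sqrt{2} \cdot 2 i \sqrt{15} + 357 = 2 i \sqrt{30} + 357 = 357 + 2 i \sqrt{30}$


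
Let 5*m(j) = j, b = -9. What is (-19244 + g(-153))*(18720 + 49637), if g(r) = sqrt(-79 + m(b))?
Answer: -1315462108 + 136714*I*sqrt(505)/5 ≈ -1.3155e+9 + 6.1445e+5*I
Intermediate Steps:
m(j) = j/5
g(r) = 2*I*sqrt(505)/5 (g(r) = sqrt(-79 + (1/5)*(-9)) = sqrt(-79 - 9/5) = sqrt(-404/5) = 2*I*sqrt(505)/5)
(-19244 + g(-153))*(18720 + 49637) = (-19244 + 2*I*sqrt(505)/5)*(18720 + 49637) = (-19244 + 2*I*sqrt(505)/5)*68357 = -1315462108 + 136714*I*sqrt(505)/5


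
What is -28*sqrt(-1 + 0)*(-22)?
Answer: 616*I ≈ 616.0*I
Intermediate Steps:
-28*sqrt(-1 + 0)*(-22) = -28*I*(-22) = 616*I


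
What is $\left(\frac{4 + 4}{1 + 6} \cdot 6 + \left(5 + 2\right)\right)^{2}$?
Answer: $\frac{9409}{49} \approx 192.02$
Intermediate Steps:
$\left(\frac{4 + 4}{1 + 6} \cdot 6 + \left(5 + 2\right)\right)^{2} = \left(\frac{8}{7} \cdot 6 + 7\right)^{2} = \left(\frac{48}{7} + 7\right)^{2} = \left(\frac{97}{7}\right)^{2} = \frac{9409}{49}$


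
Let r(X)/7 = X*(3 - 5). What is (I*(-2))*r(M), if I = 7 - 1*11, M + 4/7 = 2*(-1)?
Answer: 288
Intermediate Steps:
M = -18/7 (M = -4/7 + 2*(-1) = -4/7 - 2 = -18/7 ≈ -2.5714)
r(X) = -14*X (r(X) = 7*(X*(3 - 5)) = 7*(X*(-2)) = 7*(-2*X) = -14*X)
I = -4 (I = 7 - 11 = -4)
(I*(-2))*r(M) = (-4*(-2))*(-14*(-18/7)) = 8*36 = 288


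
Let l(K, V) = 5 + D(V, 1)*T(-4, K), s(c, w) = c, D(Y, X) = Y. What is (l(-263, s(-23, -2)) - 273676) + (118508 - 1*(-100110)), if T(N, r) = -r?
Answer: -61102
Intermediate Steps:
l(K, V) = 5 - K*V (l(K, V) = 5 + V*(-K) = 5 - K*V)
(l(-263, s(-23, -2)) - 273676) + (118508 - 1*(-100110)) = ((5 - 1*(-263)*(-23)) - 273676) + (118508 - 1*(-100110)) = ((5 - 6049) - 273676) + (118508 + 100110) = (-6044 - 273676) + 218618 = -279720 + 218618 = -61102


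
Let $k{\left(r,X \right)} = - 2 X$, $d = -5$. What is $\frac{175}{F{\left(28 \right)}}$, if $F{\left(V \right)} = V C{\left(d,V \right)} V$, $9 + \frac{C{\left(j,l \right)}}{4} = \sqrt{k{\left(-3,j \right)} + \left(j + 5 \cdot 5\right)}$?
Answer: $- \frac{75}{7616} - \frac{25 \sqrt{30}}{22848} \approx -0.015841$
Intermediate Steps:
$C{\left(j,l \right)} = -36 + 4 \sqrt{25 - j}$ ($C{\left(j,l \right)} = -36 + 4 \sqrt{- 2 j + \left(j + 5 \cdot 5\right)} = -36 + 4 \sqrt{- 2 j + \left(j + 25\right)} = -36 + 4 \sqrt{- 2 j + \left(25 + j\right)} = -36 + 4 \sqrt{25 - j}$)
$F{\left(V \right)} = V^{2} \left(-36 + 4 \sqrt{30}\right)$ ($F{\left(V \right)} = V \left(-36 + 4 \sqrt{25 - -5}\right) V = V \left(-36 + 4 \sqrt{25 + 5}\right) V = V \left(-36 + 4 \sqrt{30}\right) V = V^{2} \left(-36 + 4 \sqrt{30}\right)$)
$\frac{175}{F{\left(28 \right)}} = \frac{175}{4 \cdot 28^{2} \left(-9 + \sqrt{30}\right)} = \frac{175}{4 \cdot 784 \left(-9 + \sqrt{30}\right)} = \frac{175}{-28224 + 3136 \sqrt{30}}$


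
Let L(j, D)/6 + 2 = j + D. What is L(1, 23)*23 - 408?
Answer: 2628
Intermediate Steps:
L(j, D) = -12 + 6*D + 6*j (L(j, D) = -12 + 6*(j + D) = -12 + 6*(D + j) = -12 + (6*D + 6*j) = -12 + 6*D + 6*j)
L(1, 23)*23 - 408 = (-12 + 6*23 + 6*1)*23 - 408 = (-12 + 138 + 6)*23 - 408 = 132*23 - 408 = 3036 - 408 = 2628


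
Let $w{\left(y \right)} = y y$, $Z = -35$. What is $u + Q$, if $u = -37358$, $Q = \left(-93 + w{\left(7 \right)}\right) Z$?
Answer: $-35818$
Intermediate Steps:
$w{\left(y \right)} = y^{2}$
$Q = 1540$ ($Q = \left(-93 + 7^{2}\right) \left(-35\right) = \left(-93 + 49\right) \left(-35\right) = \left(-44\right) \left(-35\right) = 1540$)
$u + Q = -37358 + 1540 = -35818$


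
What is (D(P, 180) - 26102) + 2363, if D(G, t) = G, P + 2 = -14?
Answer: -23755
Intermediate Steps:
P = -16 (P = -2 - 14 = -16)
(D(P, 180) - 26102) + 2363 = (-16 - 26102) + 2363 = -26118 + 2363 = -23755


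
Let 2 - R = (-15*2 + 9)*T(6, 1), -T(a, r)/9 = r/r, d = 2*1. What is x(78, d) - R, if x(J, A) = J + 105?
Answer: 370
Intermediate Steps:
d = 2
T(a, r) = -9 (T(a, r) = -9*r/r = -9*1 = -9)
x(J, A) = 105 + J
R = -187 (R = 2 - (-15*2 + 9)*(-9) = 2 - (-30 + 9)*(-9) = 2 - (-21)*(-9) = 2 - 1*189 = 2 - 189 = -187)
x(78, d) - R = (105 + 78) - 1*(-187) = 183 + 187 = 370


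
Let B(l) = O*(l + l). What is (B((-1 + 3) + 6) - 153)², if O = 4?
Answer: 7921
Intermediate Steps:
B(l) = 8*l (B(l) = 4*(l + l) = 4*(2*l) = 8*l)
(B((-1 + 3) + 6) - 153)² = (8*((-1 + 3) + 6) - 153)² = (8*(2 + 6) - 153)² = (8*8 - 153)² = (64 - 153)² = (-89)² = 7921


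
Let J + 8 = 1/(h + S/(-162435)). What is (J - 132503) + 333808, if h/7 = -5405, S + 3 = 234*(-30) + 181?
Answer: 1237115277071316/6145721383 ≈ 2.0130e+5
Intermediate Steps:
S = -6842 (S = -3 + (234*(-30) + 181) = -3 + (-7020 + 181) = -3 - 6839 = -6842)
h = -37835 (h = 7*(-5405) = -37835)
J = -49165933499/6145721383 (J = -8 + 1/(-37835 - 6842/(-162435)) = -8 + 1/(-37835 - 6842*(-1/162435)) = -8 + 1/(-37835 + 6842/162435) = -8 + 1/(-6145721383/162435) = -8 - 162435/6145721383 = -49165933499/6145721383 ≈ -8.0000)
(J - 132503) + 333808 = (-49165933499/6145721383 - 132503) + 333808 = -814375686345148/6145721383 + 333808 = 1237115277071316/6145721383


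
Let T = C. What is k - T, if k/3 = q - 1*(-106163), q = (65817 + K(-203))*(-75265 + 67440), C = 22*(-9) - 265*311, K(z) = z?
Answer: -1539887548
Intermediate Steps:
C = -82613 (C = -198 - 82415 = -82613)
q = -513429550 (q = (65817 - 203)*(-75265 + 67440) = 65614*(-7825) = -513429550)
T = -82613
k = -1539970161 (k = 3*(-513429550 - 1*(-106163)) = 3*(-513429550 + 106163) = 3*(-513323387) = -1539970161)
k - T = -1539970161 - 1*(-82613) = -1539970161 + 82613 = -1539887548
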